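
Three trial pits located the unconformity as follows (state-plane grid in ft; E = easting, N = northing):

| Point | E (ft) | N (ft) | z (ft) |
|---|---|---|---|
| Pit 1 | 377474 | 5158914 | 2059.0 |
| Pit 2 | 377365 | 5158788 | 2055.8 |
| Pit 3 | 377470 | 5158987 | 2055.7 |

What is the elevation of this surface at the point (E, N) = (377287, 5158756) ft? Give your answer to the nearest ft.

Two edge vectors: Pit 1→Pit 2 = (-109, -126, -3.2), Pit 1→Pit 3 = (-4, 73, -3.3).
Normal n = (Pit 1→Pit 2) × (Pit 1→Pit 3) = (649.4, -346.9, -8461).
So ∂z/∂E = −n_x/n_z = 0.07675216 and ∂z/∂N = −n_y/n_z = −0.04099988.
Intercept c from Pit 1: 2059 − 28971.94 + 211514.86 = 184601.92.
At (377287, 5158756): z = 28957.6 − 211508.4 + 184601.92 = 2051.1 ft.

2051 ft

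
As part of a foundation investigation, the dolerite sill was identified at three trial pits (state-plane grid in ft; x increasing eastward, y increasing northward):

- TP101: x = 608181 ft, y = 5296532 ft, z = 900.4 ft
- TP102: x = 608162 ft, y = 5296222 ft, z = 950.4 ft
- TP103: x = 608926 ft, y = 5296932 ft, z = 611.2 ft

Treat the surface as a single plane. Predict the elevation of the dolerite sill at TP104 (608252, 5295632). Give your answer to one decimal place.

1006.2 ft

Let the plane be z = a·x + b·y + c.
TP102−TP101: −19a − 310b = 50;  TP103−TP101: 745a + 400b = −289.2.
Solving gives a = −0.311851354, b = −0.142176852.
Then c = 900.4 − a·608181 − b·5296532 = 943606.72.
At (608252, 5295632): z = −189684.2 − 752916.3 + 943606.72 = 1006.2 ft.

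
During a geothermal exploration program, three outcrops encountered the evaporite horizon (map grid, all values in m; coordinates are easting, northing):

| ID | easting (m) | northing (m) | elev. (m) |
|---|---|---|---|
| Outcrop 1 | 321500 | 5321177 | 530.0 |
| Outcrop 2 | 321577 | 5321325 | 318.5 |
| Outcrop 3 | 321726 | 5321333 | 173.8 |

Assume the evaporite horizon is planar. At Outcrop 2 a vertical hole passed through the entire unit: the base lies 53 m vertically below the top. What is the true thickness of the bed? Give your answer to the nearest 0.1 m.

32.0 m

Two edge vectors: Outcrop 1→Outcrop 2 = (77, 148, -211.5), Outcrop 1→Outcrop 3 = (226, 156, -356.2).
Normal n = (Outcrop 1→Outcrop 2) × (Outcrop 1→Outcrop 3) = (-19723.6, -20371.6, -21436).
So ∂z/∂easting = −n_x/n_z = −0.92012 and ∂z/∂northing = −n_y/n_z = −0.95035.
|∇z| = √(a²+b²) = 1.32279, so dip δ = arctan(1.32279) = 52.91°.
True thickness = vertical thickness × cos δ = 53 × cos 52.91° = 32.0 m.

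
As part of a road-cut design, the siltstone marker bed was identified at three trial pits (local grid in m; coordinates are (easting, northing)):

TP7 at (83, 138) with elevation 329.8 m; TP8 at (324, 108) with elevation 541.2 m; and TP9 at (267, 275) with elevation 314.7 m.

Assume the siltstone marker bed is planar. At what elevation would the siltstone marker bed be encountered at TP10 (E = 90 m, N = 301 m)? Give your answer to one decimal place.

Let the plane be z = a·E + b·N + c.
TP8−TP7: 241a − 30b = 211.4;  TP9−TP7: 184a + 137b = −15.1.
Solving gives a = 0.73978, b = −1.10379.
Then c = 329.8 − a·83 − b·138 = 420.72.
At (90, 301): z = 66.6 − 332.2 + 420.72 = 155.1 m.

155.1 m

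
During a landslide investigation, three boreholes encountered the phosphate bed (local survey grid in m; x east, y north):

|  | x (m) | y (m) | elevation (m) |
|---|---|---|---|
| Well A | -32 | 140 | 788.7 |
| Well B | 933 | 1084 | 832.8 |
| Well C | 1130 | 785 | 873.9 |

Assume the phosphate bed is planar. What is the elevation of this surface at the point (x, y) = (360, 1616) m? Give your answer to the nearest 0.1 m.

Two edge vectors: Well A→Well B = (965, 944, 44.1), Well A→Well C = (1162, 645, 85.2).
Normal n = (Well A→Well B) × (Well A→Well C) = (51984.3, -30973.8, -474503).
So ∂z/∂x = −n_x/n_z = 0.109555 and ∂z/∂y = −n_y/n_z = −0.065276.
Intercept c from Well A: 788.7 + 3.51 + 9.14 = 801.34.
At (360, 1616): z = 39.4 − 105.5 + 801.34 = 735.3 m.

735.3 m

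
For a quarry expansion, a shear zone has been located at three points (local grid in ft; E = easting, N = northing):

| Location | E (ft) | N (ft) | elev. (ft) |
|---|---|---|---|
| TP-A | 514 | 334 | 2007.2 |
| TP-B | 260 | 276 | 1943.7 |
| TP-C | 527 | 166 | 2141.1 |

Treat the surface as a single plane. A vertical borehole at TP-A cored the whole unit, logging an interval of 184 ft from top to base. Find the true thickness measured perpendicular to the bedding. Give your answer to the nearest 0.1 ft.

138.5 ft

Let the plane be z = a·E + b·N + c.
TP-B−TP-A: −254a − 58b = −63.5;  TP-C−TP-A: 13a − 168b = 133.9.
Solving gives a = 0.42450, b = −0.76418.
|∇z| = √(a²+b²) = 0.87416, so dip δ = arctan(0.87416) = 41.16°.
True thickness = vertical thickness × cos δ = 184 × cos 41.16° = 138.5 ft.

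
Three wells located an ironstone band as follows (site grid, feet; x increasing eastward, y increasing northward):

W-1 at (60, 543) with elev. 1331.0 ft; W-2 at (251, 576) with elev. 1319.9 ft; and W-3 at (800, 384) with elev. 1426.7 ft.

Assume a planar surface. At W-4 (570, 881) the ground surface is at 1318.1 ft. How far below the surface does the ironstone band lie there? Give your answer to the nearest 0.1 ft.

137.6 ft

Two edge vectors: W-1→W-2 = (191, 33, -11.1), W-1→W-3 = (740, -159, 95.7).
Normal n = (W-1→W-2) × (W-1→W-3) = (1393.2, -26492.7, -54789).
So ∂z/∂x = −n_x/n_z = 0.02543 and ∂z/∂y = −n_y/n_z = −0.48354.
Intercept c from W-1: 1331 − 1.53 + 262.56 = 1592.04.
At (570, 881): z_contact = 14.49 − 426.00 + 1592.04 = 1180.53 ft.
Depth below ground = 1318.1 − 1180.53 = 137.6 ft.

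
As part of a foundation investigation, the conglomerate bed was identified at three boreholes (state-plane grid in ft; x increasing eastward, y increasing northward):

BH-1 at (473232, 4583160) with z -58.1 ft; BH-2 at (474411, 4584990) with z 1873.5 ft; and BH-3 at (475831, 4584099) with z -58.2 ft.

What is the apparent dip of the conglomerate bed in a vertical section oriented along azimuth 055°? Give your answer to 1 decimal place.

20.9°

Two edge vectors: BH-1→BH-2 = (1179, 1830, 1931.6), BH-1→BH-3 = (2599, 939, -0.1).
Normal n = (BH-1→BH-2) × (BH-1→BH-3) = (-1813955.4, 5020346.3, -3649089).
So ∂z/∂x = −n_x/n_z = −0.49710 and ∂z/∂y = −n_y/n_z = 1.37578.
Unit vector along 055° is (sin 55°, cos 55°) = (0.8192, 0.5736).
Slope in that direction = a·(0.8192) + b·(0.5736) = 0.38192.
Apparent dip = arctan|0.38192| = 20.9° (true dip is 55.6°, so apparent ≤ true as expected).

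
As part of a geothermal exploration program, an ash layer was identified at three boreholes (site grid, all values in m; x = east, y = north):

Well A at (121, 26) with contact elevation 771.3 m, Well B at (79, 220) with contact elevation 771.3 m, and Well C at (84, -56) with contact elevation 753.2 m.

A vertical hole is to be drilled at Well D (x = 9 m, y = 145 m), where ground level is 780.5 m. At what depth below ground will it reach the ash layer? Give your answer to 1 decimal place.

37.7 m

Let the plane be z = a·x + b·y + c.
Well B−Well A: −42a + 194b = 0;  Well C−Well A: −37a − 82b = −18.1.
Solving gives a = 0.33058, b = 0.07157.
Then c = 771.3 − a·121 − b·26 = 729.44.
At (9, 145): z_contact = 2.98 + 10.38 + 729.44 = 742.79 m.
Depth below ground = 780.5 − 742.79 = 37.7 m.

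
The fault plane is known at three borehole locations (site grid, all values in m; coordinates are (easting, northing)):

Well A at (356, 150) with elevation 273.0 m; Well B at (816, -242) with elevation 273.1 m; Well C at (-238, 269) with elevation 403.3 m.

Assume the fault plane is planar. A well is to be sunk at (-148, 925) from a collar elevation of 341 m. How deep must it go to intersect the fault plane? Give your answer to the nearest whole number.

Let the plane be z = a·E + b·N + c.
Well B−Well A: 460a − 392b = 0.1;  Well C−Well A: −594a + 119b = 130.3.
Solving gives a = −0.28685, b = −0.33686.
Then c = 273 − a·356 − b·150 = 425.65.
At (-148, 925): z_contact = 42.5 − 311.6 + 425.65 = 156.5 m.
Depth below ground = 341 − 156.5 = 184 m.

184 m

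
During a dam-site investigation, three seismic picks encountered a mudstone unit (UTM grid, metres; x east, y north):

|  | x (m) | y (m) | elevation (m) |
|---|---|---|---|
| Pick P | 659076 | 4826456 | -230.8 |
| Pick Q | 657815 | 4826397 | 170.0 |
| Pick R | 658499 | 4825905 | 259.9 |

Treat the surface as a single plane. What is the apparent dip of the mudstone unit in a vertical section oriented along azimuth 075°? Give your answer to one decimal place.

Two edge vectors: Pick P→Pick Q = (-1261, -59, 400.8), Pick P→Pick R = (-577, -551, 490.7).
Normal n = (Pick P→Pick Q) × (Pick P→Pick R) = (191889.5, 387511.1, 660768).
So ∂z/∂x = −n_x/n_z = −0.29040 and ∂z/∂y = −n_y/n_z = −0.58646.
Unit vector along 075° is (sin 75°, cos 75°) = (0.9659, 0.2588).
Slope in that direction = a·(0.9659) + b·(0.2588) = −0.43229.
Apparent dip = arctan|0.43229| = 23.4° (true dip is 33.2°, so apparent ≤ true as expected).

23.4°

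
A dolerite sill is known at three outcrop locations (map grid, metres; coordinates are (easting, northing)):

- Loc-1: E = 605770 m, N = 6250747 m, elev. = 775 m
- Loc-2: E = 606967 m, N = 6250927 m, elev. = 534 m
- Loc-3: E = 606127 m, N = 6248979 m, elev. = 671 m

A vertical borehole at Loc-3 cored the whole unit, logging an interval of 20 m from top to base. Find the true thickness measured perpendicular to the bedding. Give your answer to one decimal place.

Two edge vectors: Loc-1→Loc-2 = (1197, 180, -241), Loc-1→Loc-3 = (357, -1768, -104).
Normal n = (Loc-1→Loc-2) × (Loc-1→Loc-3) = (-444808, 38451, -2180556).
So ∂z/∂E = −n_x/n_z = −0.20399 and ∂z/∂N = −n_y/n_z = 0.01763.
|∇z| = √(a²+b²) = 0.20475, so dip δ = arctan(0.20475) = 11.57°.
True thickness = vertical thickness × cos δ = 20 × cos 11.57° = 19.6 m.

19.6 m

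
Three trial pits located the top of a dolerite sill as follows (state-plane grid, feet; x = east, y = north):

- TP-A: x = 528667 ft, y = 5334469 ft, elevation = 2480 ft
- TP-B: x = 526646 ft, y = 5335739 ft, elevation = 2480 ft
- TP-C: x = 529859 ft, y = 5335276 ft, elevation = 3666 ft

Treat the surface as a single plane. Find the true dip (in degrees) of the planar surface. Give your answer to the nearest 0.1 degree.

42.0°

Let the plane be z = a·x + b·y + c.
TP-B−TP-A: −2021a + 1270b = 0;  TP-C−TP-A: 1192a + 807b = 1186.
Solving gives a = 0.47896, b = 0.76218.
Gradient magnitude |∇z| = √(a² + b²) = √(0.22940 + 0.58092) = 0.90018.
True dip = arctan(0.90018) = 42.0°, dipping toward SSW (azimuth ≈ 212°).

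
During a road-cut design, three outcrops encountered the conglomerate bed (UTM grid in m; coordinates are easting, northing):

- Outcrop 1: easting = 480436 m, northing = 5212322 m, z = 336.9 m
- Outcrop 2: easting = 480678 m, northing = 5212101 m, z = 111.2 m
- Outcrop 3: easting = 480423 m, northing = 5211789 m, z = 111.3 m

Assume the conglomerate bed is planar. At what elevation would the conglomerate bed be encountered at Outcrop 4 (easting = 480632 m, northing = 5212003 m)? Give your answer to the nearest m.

93 m

Let the plane be z = a·easting + b·northing + c.
Outcrop 2−Outcrop 1: 242a − 221b = −225.7;  Outcrop 3−Outcrop 1: −13a − 533b = −225.6.
Solving gives a = −0.53421079, b = 0.43629407.
Then c = 336.9 − a·480436 − b·5212322 = −2017114.20.
At (480632, 5212003): z = −256758.8 + 2273966.0 − 2017114.20 = 93.0 m.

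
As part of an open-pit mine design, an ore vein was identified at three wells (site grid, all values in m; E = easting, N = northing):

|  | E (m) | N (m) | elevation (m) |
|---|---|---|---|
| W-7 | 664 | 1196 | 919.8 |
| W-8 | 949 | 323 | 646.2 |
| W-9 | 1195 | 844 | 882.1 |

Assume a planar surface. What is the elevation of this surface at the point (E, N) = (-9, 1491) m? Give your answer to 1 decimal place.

Two edge vectors: W-7→W-8 = (285, -873, -273.6), W-7→W-9 = (531, -352, -37.7).
Normal n = (W-7→W-8) × (W-7→W-9) = (-63395.1, -134537.1, 363243).
So ∂z/∂E = −n_x/n_z = 0.174525 and ∂z/∂N = −n_y/n_z = 0.370378.
Intercept c from W-7: 919.8 − 115.88 − 442.97 = 360.94.
At (-9, 1491): z = −1.6 + 552.2 + 360.94 = 911.6 m.

911.6 m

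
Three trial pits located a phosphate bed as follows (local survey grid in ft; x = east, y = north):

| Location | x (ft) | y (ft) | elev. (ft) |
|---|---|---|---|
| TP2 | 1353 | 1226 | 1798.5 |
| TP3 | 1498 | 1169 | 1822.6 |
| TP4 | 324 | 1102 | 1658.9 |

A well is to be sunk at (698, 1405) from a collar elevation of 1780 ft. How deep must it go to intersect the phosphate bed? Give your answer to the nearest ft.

86 ft

Two edge vectors: TP2→TP3 = (145, -57, 24.1), TP2→TP4 = (-1029, -124, -139.6).
Normal n = (TP2→TP3) × (TP2→TP4) = (10945.6, -4556.9, -76633).
So ∂z/∂x = −n_x/n_z = 0.14283 and ∂z/∂y = −n_y/n_z = −0.05946.
Intercept c from TP2: 1798.5 − 193.25 + 72.90 = 1678.15.
At (698, 1405): z_contact = 99.7 − 83.5 + 1678.15 = 1694.3 ft.
Depth below ground = 1780 − 1694.3 = 86 ft.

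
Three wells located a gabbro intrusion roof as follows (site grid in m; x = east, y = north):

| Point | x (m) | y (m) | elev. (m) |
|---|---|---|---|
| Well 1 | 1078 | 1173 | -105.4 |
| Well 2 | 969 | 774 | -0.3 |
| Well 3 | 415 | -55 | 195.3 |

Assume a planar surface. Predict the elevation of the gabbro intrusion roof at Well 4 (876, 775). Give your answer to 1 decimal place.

Let the plane be z = a·x + b·y + c.
Well 2−Well 1: −109a − 399b = 105.1;  Well 3−Well 1: −663a − 1228b = 300.7.
Solving gives a = 0.069507, b = −0.282397.
Then c = -105.4 − a·1078 − b·1173 = 150.92.
At (876, 775): z = 60.9 − 218.9 + 150.92 = -7.0 m.

-7.0 m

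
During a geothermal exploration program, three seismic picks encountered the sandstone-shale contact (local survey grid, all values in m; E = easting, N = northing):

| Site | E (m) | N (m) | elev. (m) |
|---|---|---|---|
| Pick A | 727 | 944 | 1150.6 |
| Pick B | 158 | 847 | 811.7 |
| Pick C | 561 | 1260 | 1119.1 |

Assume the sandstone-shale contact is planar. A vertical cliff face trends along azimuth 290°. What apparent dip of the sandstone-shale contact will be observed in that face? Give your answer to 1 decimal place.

Let the plane be z = a·E + b·N + c.
Pick B−Pick A: −569a − 97b = −338.9;  Pick C−Pick A: −166a + 316b = −31.5.
Solving gives a = 0.56225, b = 0.19567.
Unit vector along 290° is (sin 290°, cos 290°) = (-0.9397, 0.3420).
Slope in that direction = a·(-0.9397) + b·(0.3420) = −0.46142.
Apparent dip = arctan|0.46142| = 24.8° (true dip is 30.8°, so apparent ≤ true as expected).

24.8°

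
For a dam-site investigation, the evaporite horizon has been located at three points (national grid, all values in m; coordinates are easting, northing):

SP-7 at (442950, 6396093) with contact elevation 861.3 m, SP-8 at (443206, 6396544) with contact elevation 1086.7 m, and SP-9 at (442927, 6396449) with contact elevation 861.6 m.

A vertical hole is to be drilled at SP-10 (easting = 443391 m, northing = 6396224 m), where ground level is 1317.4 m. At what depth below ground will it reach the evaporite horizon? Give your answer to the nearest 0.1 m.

101.3 m

Two edge vectors: SP-7→SP-8 = (256, 451, 225.4), SP-7→SP-9 = (-23, 356, 0.3).
Normal n = (SP-7→SP-8) × (SP-7→SP-9) = (-80107.1, -5261, 101509).
So ∂z/∂easting = −n_x/n_z = 0.789162537 and ∂z/∂northing = −n_y/n_z = 0.051827917.
Intercept c from SP-7: 861.3 − 349559.55 − 331496.18 = −680194.42.
At (443391, 6396224): z_contact = 349907.57 + 331502.96 − 680194.42 = 1216.11 m.
Depth below ground = 1317.4 − 1216.11 = 101.3 m.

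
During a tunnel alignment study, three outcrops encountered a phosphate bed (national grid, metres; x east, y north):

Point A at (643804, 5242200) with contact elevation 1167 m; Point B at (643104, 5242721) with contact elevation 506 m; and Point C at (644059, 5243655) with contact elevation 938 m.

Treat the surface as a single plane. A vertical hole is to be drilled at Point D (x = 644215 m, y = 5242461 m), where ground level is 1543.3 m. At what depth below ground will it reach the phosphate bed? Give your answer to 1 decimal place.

Two edge vectors: Point A→Point B = (-700, 521, -661), Point A→Point C = (255, 1455, -229).
Normal n = (Point A→Point B) × (Point A→Point C) = (842446, -328855, -1151355).
So ∂z/∂x = −n_x/n_z = 0.731699606 and ∂z/∂y = −n_y/n_z = −0.285624330.
Intercept c from Point A: 1167 − 471071.13 + 1497299.86 = 1027395.73.
At (644215, 5242461): z_contact = 471371.86 − 1497374.41 + 1027395.73 = 1393.18 m.
Depth below ground = 1543.3 − 1393.18 = 150.1 m.

150.1 m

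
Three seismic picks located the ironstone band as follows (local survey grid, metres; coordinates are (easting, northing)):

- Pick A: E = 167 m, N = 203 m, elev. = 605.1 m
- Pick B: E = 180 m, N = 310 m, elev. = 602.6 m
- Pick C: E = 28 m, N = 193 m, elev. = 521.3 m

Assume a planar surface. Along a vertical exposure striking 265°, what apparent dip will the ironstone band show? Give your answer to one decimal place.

30.9°

Two edge vectors: Pick A→Pick B = (13, 107, -2.5), Pick A→Pick C = (-139, -10, -83.8).
Normal n = (Pick A→Pick B) × (Pick A→Pick C) = (-8991.6, 1436.9, 14743).
So ∂z/∂E = −n_x/n_z = 0.60989 and ∂z/∂N = −n_y/n_z = −0.09746.
Unit vector along 265° is (sin 265°, cos 265°) = (-0.9962, -0.0872).
Slope in that direction = a·(-0.9962) + b·(-0.0872) = −0.59907.
Apparent dip = arctan|0.59907| = 30.9° (true dip is 31.7°, so apparent ≤ true as expected).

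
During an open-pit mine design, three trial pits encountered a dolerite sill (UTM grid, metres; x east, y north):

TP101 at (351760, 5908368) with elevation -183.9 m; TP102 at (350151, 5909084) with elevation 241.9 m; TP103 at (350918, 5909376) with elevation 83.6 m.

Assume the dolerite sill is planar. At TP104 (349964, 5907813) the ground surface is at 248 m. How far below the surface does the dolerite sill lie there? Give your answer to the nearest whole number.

52 m

Two edge vectors: TP101→TP102 = (-1609, 716, 425.8), TP101→TP103 = (-842, 1008, 267.5).
Normal n = (TP101→TP102) × (TP101→TP103) = (-237676.4, 71883.9, -1019000).
So ∂z/∂x = −n_x/n_z = −0.23324475 and ∂z/∂y = −n_y/n_z = 0.07054357.
Intercept c from TP101: -183.9 + 82046.17 − 416797.38 = −334935.11.
At (349964, 5907813): z_contact = −81627.3 + 416758.2 − 334935.11 = 195.9 m.
Depth below ground = 248 − 195.9 = 52 m.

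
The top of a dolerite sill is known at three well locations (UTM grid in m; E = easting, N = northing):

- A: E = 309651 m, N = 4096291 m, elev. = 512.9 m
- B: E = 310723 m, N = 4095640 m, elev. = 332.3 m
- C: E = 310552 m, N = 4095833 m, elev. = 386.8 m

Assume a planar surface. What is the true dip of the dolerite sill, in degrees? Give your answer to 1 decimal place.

Let the plane be z = a·E + b·N + c.
B−A: 1072a − 651b = −180.6;  C−A: 901a − 458b = −126.1.
Solving gives a = 0.00653, b = 0.28817.
Gradient magnitude |∇z| = √(a² + b²) = √(0.00004 + 0.08304) = 0.28824.
True dip = arctan(0.28824) = 16.1°, dipping toward S (azimuth ≈ 181°).

16.1°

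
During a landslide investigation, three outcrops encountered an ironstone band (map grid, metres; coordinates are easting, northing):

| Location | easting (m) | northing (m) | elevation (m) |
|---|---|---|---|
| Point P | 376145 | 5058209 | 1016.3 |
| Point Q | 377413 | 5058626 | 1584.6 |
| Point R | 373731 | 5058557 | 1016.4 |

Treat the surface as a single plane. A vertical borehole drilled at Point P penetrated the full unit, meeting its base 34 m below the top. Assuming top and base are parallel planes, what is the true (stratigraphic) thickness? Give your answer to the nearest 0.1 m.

Two edge vectors: Point P→Point Q = (1268, 417, 568.3), Point P→Point R = (-2414, 348, 0.1).
Normal n = (Point P→Point Q) × (Point P→Point R) = (-197726.7, -1372003, 1447902).
So ∂z/∂easting = −n_x/n_z = 0.13656 and ∂z/∂northing = −n_y/n_z = 0.94758.
|∇z| = √(a²+b²) = 0.95737, so dip δ = arctan(0.95737) = 43.75°.
True thickness = vertical thickness × cos δ = 34 × cos 43.75° = 24.6 m.

24.6 m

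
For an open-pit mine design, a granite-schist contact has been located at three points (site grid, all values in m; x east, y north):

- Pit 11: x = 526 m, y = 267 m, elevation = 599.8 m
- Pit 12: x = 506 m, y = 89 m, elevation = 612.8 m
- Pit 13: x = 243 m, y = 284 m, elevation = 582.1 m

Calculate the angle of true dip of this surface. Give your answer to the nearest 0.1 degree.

Two edge vectors: Pit 11→Pit 12 = (-20, -178, 13), Pit 11→Pit 13 = (-283, 17, -17.7).
Normal n = (Pit 11→Pit 12) × (Pit 11→Pit 13) = (2929.6, -4033, -50714).
So ∂z/∂x = −n_x/n_z = 0.05777 and ∂z/∂y = −n_y/n_z = −0.07952.
Gradient magnitude |∇z| = √(a² + b²) = √(0.00334 + 0.00632) = 0.09829.
True dip = arctan(0.09829) = 5.6°, dipping toward NW (azimuth ≈ 324°).

5.6°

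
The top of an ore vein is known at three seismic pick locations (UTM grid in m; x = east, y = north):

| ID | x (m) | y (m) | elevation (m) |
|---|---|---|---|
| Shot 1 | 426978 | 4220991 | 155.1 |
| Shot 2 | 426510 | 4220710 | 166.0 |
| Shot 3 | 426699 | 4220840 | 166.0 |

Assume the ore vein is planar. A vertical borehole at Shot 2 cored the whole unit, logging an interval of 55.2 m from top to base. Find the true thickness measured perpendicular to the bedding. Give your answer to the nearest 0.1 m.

52.5 m

Two edge vectors: Shot 1→Shot 2 = (-468, -281, 10.9), Shot 1→Shot 3 = (-279, -151, 10.9).
Normal n = (Shot 1→Shot 2) × (Shot 1→Shot 3) = (-1417, 2060.1, -7731).
So ∂z/∂x = −n_x/n_z = −0.18329 and ∂z/∂y = −n_y/n_z = 0.26647.
|∇z| = √(a²+b²) = 0.32342, so dip δ = arctan(0.32342) = 17.92°.
True thickness = vertical thickness × cos δ = 55.2 × cos 17.92° = 52.5 m.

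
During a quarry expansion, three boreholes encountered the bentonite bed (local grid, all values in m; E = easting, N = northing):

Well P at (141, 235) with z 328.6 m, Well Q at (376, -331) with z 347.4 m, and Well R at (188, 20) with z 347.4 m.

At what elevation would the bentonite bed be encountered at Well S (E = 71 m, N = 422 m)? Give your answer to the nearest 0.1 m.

Two edge vectors: Well P→Well Q = (235, -566, 18.8), Well P→Well R = (47, -215, 18.8).
Normal n = (Well P→Well Q) × (Well P→Well R) = (-6598.8, -3534.4, -23923).
So ∂z/∂E = −n_x/n_z = −0.27583 and ∂z/∂N = −n_y/n_z = −0.14774.
Intercept c from Well P: 328.6 + 38.89 + 34.72 = 402.21.
At (71, 422): z = −19.6 − 62.3 + 402.21 = 320.3 m.

320.3 m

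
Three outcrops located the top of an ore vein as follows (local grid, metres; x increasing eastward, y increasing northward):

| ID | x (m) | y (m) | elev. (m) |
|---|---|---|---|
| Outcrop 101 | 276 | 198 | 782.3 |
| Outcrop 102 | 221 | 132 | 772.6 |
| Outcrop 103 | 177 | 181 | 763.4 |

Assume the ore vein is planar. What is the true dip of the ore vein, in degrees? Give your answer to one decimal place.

11.0°

Two edge vectors: Outcrop 101→Outcrop 102 = (-55, -66, -9.7), Outcrop 101→Outcrop 103 = (-99, -17, -18.9).
Normal n = (Outcrop 101→Outcrop 102) × (Outcrop 101→Outcrop 103) = (1082.5, -79.2, -5599).
So ∂z/∂x = −n_x/n_z = 0.19334 and ∂z/∂y = −n_y/n_z = −0.01415.
Gradient magnitude |∇z| = √(a² + b²) = √(0.03738 + 0.00020) = 0.19385.
True dip = arctan(0.19385) = 11.0°, dipping toward W (azimuth ≈ 274°).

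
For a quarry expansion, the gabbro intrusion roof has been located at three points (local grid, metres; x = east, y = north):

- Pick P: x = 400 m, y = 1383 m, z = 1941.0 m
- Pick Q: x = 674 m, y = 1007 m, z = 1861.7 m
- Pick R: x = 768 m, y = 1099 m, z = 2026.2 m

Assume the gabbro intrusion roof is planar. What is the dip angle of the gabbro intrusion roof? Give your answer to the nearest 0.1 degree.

Let the plane be z = a·x + b·y + c.
Pick Q−Pick P: 274a − 376b = −79.3;  Pick R−Pick P: 368a − 284b = 85.2.
Solving gives a = 0.90098, b = 0.86747.
Gradient magnitude |∇z| = √(a² + b²) = √(0.81177 + 0.75251) = 1.25071.
True dip = arctan(1.25071) = 51.4°, dipping toward SW (azimuth ≈ 226°).

51.4°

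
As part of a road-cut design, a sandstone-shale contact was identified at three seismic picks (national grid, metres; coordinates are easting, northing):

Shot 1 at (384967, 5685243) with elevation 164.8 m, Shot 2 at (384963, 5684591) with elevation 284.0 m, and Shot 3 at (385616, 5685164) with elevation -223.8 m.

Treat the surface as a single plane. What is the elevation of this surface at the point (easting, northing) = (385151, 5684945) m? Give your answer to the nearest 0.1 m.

104.0 m

Two edge vectors: Shot 1→Shot 2 = (-4, -652, 119.2), Shot 1→Shot 3 = (649, -79, -388.6).
Normal n = (Shot 1→Shot 2) × (Shot 1→Shot 3) = (262784, 75806.4, 423464).
So ∂z/∂easting = −n_x/n_z = −0.620558064 and ∂z/∂northing = −n_y/n_z = −0.179014981.
Intercept c from Shot 1: 164.8 + 238894.38 + 1017743.67 = 1256802.84.
At (385151, 5684945): z = −239008.6 − 1017690.3 + 1256802.84 = 104.0 m.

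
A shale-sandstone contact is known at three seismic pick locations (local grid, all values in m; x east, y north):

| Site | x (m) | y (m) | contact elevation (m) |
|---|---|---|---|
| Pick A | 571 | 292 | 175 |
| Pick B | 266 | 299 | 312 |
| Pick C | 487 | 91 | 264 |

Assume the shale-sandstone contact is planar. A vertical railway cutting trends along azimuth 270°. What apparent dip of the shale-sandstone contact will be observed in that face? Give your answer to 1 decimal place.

24.5°

Let the plane be z = a·x + b·y + c.
Pick B−Pick A: −305a + 7b = 137;  Pick C−Pick A: −84a − 201b = 89.
Solving gives a = −0.45498, b = −0.25265.
Unit vector along 270° is (sin 270°, cos 270°) = (-1.0000, -0.0000).
Slope in that direction = a·(-1.0000) + b·(-0.0000) = 0.45498.
Apparent dip = arctan|0.45498| = 24.5° (true dip is 27.5°, so apparent ≤ true as expected).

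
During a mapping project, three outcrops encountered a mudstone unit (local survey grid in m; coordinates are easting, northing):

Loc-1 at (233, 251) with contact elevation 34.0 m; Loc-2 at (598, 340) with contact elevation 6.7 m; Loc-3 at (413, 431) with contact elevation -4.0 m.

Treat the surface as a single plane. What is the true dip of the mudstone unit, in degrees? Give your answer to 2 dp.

Let the plane be z = a·easting + b·northing + c.
Loc-2−Loc-1: 365a + 89b = −27.3;  Loc-3−Loc-1: 180a + 180b = −38.
Solving gives a = −0.03084, b = −0.18027.
Gradient magnitude |∇z| = √(a² + b²) = √(0.00095 + 0.03250) = 0.18289.
True dip = arctan(0.18289) = 10.36°, dipping toward N (azimuth ≈ 010°).

10.36°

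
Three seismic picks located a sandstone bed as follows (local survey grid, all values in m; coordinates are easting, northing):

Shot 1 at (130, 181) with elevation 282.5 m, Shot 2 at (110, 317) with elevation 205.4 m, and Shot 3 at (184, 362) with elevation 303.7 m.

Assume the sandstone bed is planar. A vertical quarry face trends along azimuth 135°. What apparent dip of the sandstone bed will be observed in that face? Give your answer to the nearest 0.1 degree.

53.0°

Two edge vectors: Shot 1→Shot 2 = (-20, 136, -77.1), Shot 1→Shot 3 = (54, 181, 21.2).
Normal n = (Shot 1→Shot 2) × (Shot 1→Shot 3) = (16838.3, -3739.4, -10964).
So ∂z/∂easting = −n_x/n_z = 1.53578 and ∂z/∂northing = −n_y/n_z = −0.34106.
Unit vector along 135° is (sin 135°, cos 135°) = (0.7071, -0.7071).
Slope in that direction = a·(0.7071) + b·(-0.7071) = 1.32713.
Apparent dip = arctan|1.32713| = 53.0° (true dip is 57.6°, so apparent ≤ true as expected).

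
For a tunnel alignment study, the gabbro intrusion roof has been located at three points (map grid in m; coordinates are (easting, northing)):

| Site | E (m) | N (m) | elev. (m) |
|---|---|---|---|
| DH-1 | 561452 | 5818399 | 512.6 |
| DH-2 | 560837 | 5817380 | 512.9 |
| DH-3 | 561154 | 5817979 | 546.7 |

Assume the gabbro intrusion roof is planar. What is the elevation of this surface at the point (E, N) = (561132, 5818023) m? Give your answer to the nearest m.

584 m

Let the plane be z = a·E + b·N + c.
DH-2−DH-1: −615a − 1019b = 0.3;  DH-3−DH-1: −298a − 420b = 34.1.
Solving gives a = −0.76323575, b = 0.46034346.
Then c = 512.6 − a·561452 − b·5818399 = −2249429.09.
At (561132, 5818023): z = −428276.0 + 2678288.8 − 2249429.09 = 583.7 m.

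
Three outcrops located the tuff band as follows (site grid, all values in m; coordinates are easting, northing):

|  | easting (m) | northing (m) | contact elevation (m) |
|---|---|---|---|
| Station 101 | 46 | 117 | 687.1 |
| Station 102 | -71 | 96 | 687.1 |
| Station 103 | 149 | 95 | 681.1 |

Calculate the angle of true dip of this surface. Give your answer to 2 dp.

Two edge vectors: Station 101→Station 102 = (-117, -21, 0), Station 101→Station 103 = (103, -22, -6).
Normal n = (Station 101→Station 102) × (Station 101→Station 103) = (126, -702, 4737).
So ∂z/∂easting = −n_x/n_z = −0.02660 and ∂z/∂northing = −n_y/n_z = 0.14820.
Gradient magnitude |∇z| = √(a² + b²) = √(0.00071 + 0.02196) = 0.15056.
True dip = arctan(0.15056) = 8.56°, dipping toward S (azimuth ≈ 170°).

8.56°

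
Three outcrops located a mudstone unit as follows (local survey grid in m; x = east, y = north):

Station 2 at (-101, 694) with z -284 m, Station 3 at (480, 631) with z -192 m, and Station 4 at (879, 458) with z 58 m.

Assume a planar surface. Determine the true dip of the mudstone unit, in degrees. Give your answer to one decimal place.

55.2°

Let the plane be z = a·x + b·y + c.
Station 3−Station 2: 581a − 63b = 92;  Station 4−Station 2: 980a − 236b = 342.
Solving gives a = 0.00220, b = −1.44001.
Gradient magnitude |∇z| = √(a² + b²) = √(0.00000 + 2.07362) = 1.44001.
True dip = arctan(1.44001) = 55.2°, dipping toward N (azimuth ≈ 360°).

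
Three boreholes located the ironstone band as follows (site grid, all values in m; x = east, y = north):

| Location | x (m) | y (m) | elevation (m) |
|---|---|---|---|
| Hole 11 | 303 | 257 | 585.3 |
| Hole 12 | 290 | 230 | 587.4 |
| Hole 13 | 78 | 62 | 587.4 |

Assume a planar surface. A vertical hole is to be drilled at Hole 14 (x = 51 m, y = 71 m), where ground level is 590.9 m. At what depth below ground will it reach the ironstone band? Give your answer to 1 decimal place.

Let the plane be z = a·x + b·y + c.
Hole 12−Hole 11: −13a − 27b = 2.1;  Hole 13−Hole 11: −225a − 195b = 2.1.
Solving gives a = 0.09966, b = −0.12576.
Then c = 585.3 − a·303 − b·257 = 587.42.
At (51, 71): z_contact = 5.08 − 8.93 + 587.42 = 583.58 m.
Depth below ground = 590.9 − 583.58 = 7.3 m.

7.3 m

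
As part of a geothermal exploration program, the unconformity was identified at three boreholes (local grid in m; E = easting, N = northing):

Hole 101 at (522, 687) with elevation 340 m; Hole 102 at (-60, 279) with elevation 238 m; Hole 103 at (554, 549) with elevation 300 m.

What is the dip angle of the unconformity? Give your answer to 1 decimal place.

Let the plane be z = a·E + b·N + c.
Hole 102−Hole 101: −582a − 408b = −102;  Hole 103−Hole 101: 32a − 138b = −40.
Solving gives a = −0.02403, b = 0.28428.
Gradient magnitude |∇z| = √(a² + b²) = √(0.00058 + 0.08082) = 0.28530.
True dip = arctan(0.28530) = 15.9°, dipping toward S (azimuth ≈ 175°).

15.9°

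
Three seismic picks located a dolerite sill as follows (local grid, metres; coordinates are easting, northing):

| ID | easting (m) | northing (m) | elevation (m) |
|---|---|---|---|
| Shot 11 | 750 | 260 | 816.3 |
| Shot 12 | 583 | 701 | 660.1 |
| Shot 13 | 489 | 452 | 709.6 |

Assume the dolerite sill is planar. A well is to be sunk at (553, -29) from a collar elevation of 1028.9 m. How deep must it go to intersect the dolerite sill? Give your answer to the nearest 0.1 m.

173.2 m

Two edge vectors: Shot 11→Shot 12 = (-167, 441, -156.2), Shot 11→Shot 13 = (-261, 192, -106.7).
Normal n = (Shot 11→Shot 12) × (Shot 11→Shot 13) = (-17064.3, 22949.3, 83037).
So ∂z/∂easting = −n_x/n_z = 0.20550 and ∂z/∂northing = −n_y/n_z = −0.27637.
Intercept c from Shot 11: 816.3 − 154.13 + 71.86 = 734.03.
At (553, -29): z_contact = 113.64 + 8.01 + 734.03 = 855.69 m.
Depth below ground = 1028.9 − 855.69 = 173.2 m.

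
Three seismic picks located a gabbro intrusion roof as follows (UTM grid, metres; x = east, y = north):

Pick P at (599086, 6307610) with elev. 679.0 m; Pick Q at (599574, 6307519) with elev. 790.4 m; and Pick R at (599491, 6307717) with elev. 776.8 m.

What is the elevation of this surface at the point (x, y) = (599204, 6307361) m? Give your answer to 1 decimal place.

699.3 m

Two edge vectors: Pick P→Pick Q = (488, -91, 111.4), Pick P→Pick R = (405, 107, 97.8).
Normal n = (Pick P→Pick Q) × (Pick P→Pick R) = (-20819.6, -2609.4, 89071).
So ∂z/∂x = −n_x/n_z = 0.233741622 and ∂z/∂y = −n_y/n_z = 0.029295730.
Intercept c from Pick P: 679 − 140031.33 − 184786.04 = −324138.38.
At (599204, 6307361): z = 140058.9 + 184778.7 − 324138.38 = 699.3 m.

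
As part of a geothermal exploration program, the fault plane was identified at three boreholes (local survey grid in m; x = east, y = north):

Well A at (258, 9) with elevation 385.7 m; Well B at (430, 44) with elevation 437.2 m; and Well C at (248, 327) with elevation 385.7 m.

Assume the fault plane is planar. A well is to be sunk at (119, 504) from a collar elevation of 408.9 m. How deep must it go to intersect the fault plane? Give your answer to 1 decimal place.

59.9 m

Two edge vectors: Well A→Well B = (172, 35, 51.5), Well A→Well C = (-10, 318, 0).
Normal n = (Well A→Well B) × (Well A→Well C) = (-16377, -515, 55046).
So ∂z/∂x = −n_x/n_z = 0.29751 and ∂z/∂y = −n_y/n_z = 0.00936.
Intercept c from Well A: 385.7 − 76.76 − 0.08 = 308.86.
At (119, 504): z_contact = 35.40 + 4.72 + 308.86 = 348.98 m.
Depth below ground = 408.9 − 348.98 = 59.9 m.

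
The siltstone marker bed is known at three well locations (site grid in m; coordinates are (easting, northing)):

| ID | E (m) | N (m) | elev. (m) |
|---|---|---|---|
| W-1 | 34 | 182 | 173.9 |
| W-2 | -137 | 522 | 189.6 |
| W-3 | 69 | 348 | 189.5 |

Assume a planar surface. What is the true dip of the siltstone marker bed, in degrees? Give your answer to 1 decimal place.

5.9°

Two edge vectors: W-1→W-2 = (-171, 340, 15.7), W-1→W-3 = (35, 166, 15.6).
Normal n = (W-1→W-2) × (W-1→W-3) = (2697.8, 3217.1, -40286).
So ∂z/∂E = −n_x/n_z = 0.06697 and ∂z/∂N = −n_y/n_z = 0.07986.
Gradient magnitude |∇z| = √(a² + b²) = √(0.00448 + 0.00638) = 0.10422.
True dip = arctan(0.10422) = 5.9°, dipping toward SW (azimuth ≈ 220°).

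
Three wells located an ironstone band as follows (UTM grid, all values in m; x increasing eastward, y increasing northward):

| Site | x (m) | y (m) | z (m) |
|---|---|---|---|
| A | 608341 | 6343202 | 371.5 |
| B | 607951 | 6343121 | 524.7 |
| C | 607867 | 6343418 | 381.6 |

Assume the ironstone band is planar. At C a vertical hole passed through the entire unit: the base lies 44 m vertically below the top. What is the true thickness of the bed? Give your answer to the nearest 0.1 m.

37.3 m

Two edge vectors: A→B = (-390, -81, 153.2), A→C = (-474, 216, 10.1).
Normal n = (A→B) × (A→C) = (-33909.3, -68677.8, -122634).
So ∂z/∂x = −n_x/n_z = −0.27651 and ∂z/∂y = −n_y/n_z = −0.56002.
|∇z| = √(a²+b²) = 0.62457, so dip δ = arctan(0.62457) = 31.99°.
True thickness = vertical thickness × cos δ = 44 × cos 31.99° = 37.3 m.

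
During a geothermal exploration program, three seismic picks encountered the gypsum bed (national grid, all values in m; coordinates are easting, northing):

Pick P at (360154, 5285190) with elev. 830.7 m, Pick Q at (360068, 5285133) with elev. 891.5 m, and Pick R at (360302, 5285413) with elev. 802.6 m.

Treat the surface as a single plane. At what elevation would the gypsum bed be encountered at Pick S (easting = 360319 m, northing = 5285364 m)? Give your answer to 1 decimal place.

Two edge vectors: Pick P→Pick Q = (-86, -57, 60.8), Pick P→Pick R = (148, 223, -28.1).
Normal n = (Pick P→Pick Q) × (Pick P→Pick R) = (-11956.7, 6581.8, -10742).
So ∂z/∂easting = −n_x/n_z = −1.113079501 and ∂z/∂northing = −n_y/n_z = 0.612716440.
Intercept c from Pick P: 830.7 + 400880.03 − 3238322.80 = −2836612.07.
At (360319, 5285364): z = −401063.7 + 3238429.4 − 2836612.07 = 753.7 m.

753.7 m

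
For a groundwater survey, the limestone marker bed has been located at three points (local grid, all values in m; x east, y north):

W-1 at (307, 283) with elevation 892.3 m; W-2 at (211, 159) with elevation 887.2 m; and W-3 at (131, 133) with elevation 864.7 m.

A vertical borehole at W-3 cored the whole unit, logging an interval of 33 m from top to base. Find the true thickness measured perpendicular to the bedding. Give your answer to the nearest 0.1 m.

Two edge vectors: W-1→W-2 = (-96, -124, -5.1), W-1→W-3 = (-176, -150, -27.6).
Normal n = (W-1→W-2) × (W-1→W-3) = (2657.4, -1752, -7424).
So ∂z/∂x = −n_x/n_z = 0.35795 and ∂z/∂y = −n_y/n_z = −0.23599.
|∇z| = √(a²+b²) = 0.42874, so dip δ = arctan(0.42874) = 23.21°.
True thickness = vertical thickness × cos δ = 33 × cos 23.21° = 30.3 m.

30.3 m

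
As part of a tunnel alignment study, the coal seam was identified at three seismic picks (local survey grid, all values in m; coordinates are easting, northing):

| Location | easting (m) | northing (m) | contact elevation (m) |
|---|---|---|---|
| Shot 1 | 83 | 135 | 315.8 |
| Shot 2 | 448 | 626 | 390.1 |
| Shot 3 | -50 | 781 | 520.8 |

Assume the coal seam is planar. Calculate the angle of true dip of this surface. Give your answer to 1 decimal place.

Two edge vectors: Shot 1→Shot 2 = (365, 491, 74.3), Shot 1→Shot 3 = (-133, 646, 205).
Normal n = (Shot 1→Shot 2) × (Shot 1→Shot 3) = (52657.2, -84706.9, 301093).
So ∂z/∂easting = −n_x/n_z = −0.17489 and ∂z/∂northing = −n_y/n_z = 0.28133.
Gradient magnitude |∇z| = √(a² + b²) = √(0.03059 + 0.07915) = 0.33126.
True dip = arctan(0.33126) = 18.3°, dipping toward SSE (azimuth ≈ 148°).

18.3°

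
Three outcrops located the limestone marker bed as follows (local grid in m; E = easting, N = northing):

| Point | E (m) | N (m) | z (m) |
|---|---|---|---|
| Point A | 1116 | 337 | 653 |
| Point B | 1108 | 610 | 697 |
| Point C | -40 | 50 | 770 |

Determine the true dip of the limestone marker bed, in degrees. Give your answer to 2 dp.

Two edge vectors: Point A→Point B = (-8, 273, 44), Point A→Point C = (-1156, -287, 117).
Normal n = (Point A→Point B) × (Point A→Point C) = (44569, -49928, 317884).
So ∂z/∂E = −n_x/n_z = −0.14021 and ∂z/∂N = −n_y/n_z = 0.15706.
Gradient magnitude |∇z| = √(a² + b²) = √(0.01966 + 0.02467) = 0.21054.
True dip = arctan(0.21054) = 11.89°, dipping toward SE (azimuth ≈ 138°).

11.89°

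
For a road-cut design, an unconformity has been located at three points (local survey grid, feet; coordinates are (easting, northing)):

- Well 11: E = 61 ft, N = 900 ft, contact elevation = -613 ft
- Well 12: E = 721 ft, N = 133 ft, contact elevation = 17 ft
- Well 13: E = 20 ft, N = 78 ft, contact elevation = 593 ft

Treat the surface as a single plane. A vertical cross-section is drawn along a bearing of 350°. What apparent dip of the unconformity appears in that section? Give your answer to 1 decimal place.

52.1°

Two edge vectors: Well 11→Well 12 = (660, -767, 630), Well 11→Well 13 = (-41, -822, 1206).
Normal n = (Well 11→Well 12) × (Well 11→Well 13) = (-407142, -821790, -573967).
So ∂z/∂E = −n_x/n_z = −0.70935 and ∂z/∂N = −n_y/n_z = −1.43177.
Unit vector along 350° is (sin 350°, cos 350°) = (-0.1736, 0.9848).
Slope in that direction = a·(-0.1736) + b·(0.9848) = −1.28684.
Apparent dip = arctan|1.28684| = 52.1° (true dip is 58.0°, so apparent ≤ true as expected).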